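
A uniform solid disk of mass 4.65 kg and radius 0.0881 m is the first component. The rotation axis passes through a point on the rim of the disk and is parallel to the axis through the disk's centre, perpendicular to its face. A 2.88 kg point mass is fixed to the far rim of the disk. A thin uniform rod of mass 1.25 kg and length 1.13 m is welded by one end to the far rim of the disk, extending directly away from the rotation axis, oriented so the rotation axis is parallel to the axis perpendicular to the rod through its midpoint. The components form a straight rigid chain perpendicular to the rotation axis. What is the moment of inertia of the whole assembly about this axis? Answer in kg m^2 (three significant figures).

Solid disk: I_cm = (1/2)MR² = (1/2)(4.65)(0.0881)² = 0.018046 kg m^2; centre at d = 0.0881 m, so the parallel axis theorem gives I = 0.018046 + (4.65)(0.0881)² = 0.054137 kg m^2.
Point mass: I_cm = 0; centre at d = 0.0881 + 0.0881 = 0.1762 m, so the parallel axis theorem gives I = 0 + (2.88)(0.1762)² = 0.089414 kg m^2.
Thin rod: I_cm = (1/12)ML² = (1/12)(1.25)(1.13)² = 0.13301 kg m^2; centre at d = 0.0881 + 0.0881 + 0.565 = 0.7412 m, so the parallel axis theorem gives I = 0.13301 + (1.25)(0.7412)² = 0.81973 kg m^2.
Total I = 0.054137 + 0.089414 + 0.81973 = 0.96328 kg m^2.

0.963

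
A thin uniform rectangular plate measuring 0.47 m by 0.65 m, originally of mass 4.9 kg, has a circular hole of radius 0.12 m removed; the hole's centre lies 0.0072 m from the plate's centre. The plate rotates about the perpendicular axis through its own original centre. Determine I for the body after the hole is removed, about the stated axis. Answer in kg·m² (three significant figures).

0.257

Unpierced body about its centre: I₀ = (1/12)M(a²+b²) = (1/12)(4.9)[(0.47)² + (0.65)²] = 0.26272 kg·m².
The removed disk has mass m = M·πr²/(ab) = (4.9)·π(0.12)²/(0.47·0.65) = 0.7256 kg (same uniform areal density).
Its moment of inertia about the rotation axis (parallel-axis theorem): I_hole = (1/2)mr² + md² = (1/2)(0.7256)(0.12)² + (0.7256)(0.0072)² = 0.0052619 kg·m².
Treating the hole as negative mass, I = I₀ − I_hole = 0.26272 − 0.0052619 = 0.25746 kg·m².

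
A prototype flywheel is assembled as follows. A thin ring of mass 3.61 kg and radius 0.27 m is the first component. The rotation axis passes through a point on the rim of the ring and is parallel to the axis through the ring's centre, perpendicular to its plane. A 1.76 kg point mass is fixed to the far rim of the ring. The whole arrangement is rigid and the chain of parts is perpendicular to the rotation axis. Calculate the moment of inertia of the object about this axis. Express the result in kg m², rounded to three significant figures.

1.04

Thin ring: I_cm = MR² = (3.61)(0.27)² = 0.26317 kg m²; centre at d = 0.27 m, so I = I_cm + Md² gives I = 0.26317 + (3.61)(0.27)² = 0.52634 kg m².
Point mass: I_cm = 0; centre at d = 0.27 + 0.27 = 0.54 m, so I = I_cm + Md² gives I = 0 + (1.76)(0.54)² = 0.51322 kg m².
Total I = 0.52634 + 0.51322 = 1.0396 kg m².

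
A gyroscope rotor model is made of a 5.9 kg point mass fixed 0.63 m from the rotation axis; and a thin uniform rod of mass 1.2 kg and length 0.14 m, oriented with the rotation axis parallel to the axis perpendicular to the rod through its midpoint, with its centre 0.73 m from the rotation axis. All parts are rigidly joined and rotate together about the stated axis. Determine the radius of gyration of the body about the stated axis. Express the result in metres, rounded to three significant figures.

0.648

Point mass: I_cm = 0; centre at d = 0.63 m, so I = I_cm + Md² gives I = 0 + (5.9)(0.63)² = 2.3417 kg m^2.
Thin rod: I_cm = (1/12)ML² = (1/12)(1.2)(0.14)² = 0.00196 kg m^2; centre at d = 0.73 m, so I = I_cm + Md² gives I = 0.00196 + (1.2)(0.73)² = 0.64144 kg m^2.
Total I = 2.9832 kg m^2; total mass M = 7.1 kg.
k = √(I/M) = √(2.9832/7.1) = 0.6482 m.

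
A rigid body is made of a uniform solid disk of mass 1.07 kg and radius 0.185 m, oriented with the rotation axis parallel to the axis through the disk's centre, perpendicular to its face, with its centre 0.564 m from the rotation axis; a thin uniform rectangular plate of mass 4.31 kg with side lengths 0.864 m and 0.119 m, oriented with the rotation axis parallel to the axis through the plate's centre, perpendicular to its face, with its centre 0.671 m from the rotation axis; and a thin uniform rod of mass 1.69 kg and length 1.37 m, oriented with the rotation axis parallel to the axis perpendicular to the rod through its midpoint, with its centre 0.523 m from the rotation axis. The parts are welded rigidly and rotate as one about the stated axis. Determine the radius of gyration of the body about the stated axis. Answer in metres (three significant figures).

Solid disk: I_cm = (1/2)MR² = (1/2)(1.07)(0.185)² = 0.01831 kg·m²; centre at d = 0.564 m, so the parallel axis theorem gives I = 0.01831 + (1.07)(0.564)² = 0.35867 kg·m².
Rectangular plate: I_cm = (1/12)M(a²+b²) = (1/12)(4.31)[(0.864)² + (0.119)²] = 0.2732 kg·m²; centre at d = 0.671 m, so the parallel axis theorem gives I = 0.2732 + (4.31)(0.671)² = 2.2137 kg·m².
Thin rod: I_cm = (1/12)ML² = (1/12)(1.69)(1.37)² = 0.26433 kg·m²; centre at d = 0.523 m, so the parallel axis theorem gives I = 0.26433 + (1.69)(0.523)² = 0.72659 kg·m².
Total I = 3.299 kg·m²; total mass M = 7.07 kg.
k = √(I/M) = √(3.299/7.07) = 0.6831 m.

0.683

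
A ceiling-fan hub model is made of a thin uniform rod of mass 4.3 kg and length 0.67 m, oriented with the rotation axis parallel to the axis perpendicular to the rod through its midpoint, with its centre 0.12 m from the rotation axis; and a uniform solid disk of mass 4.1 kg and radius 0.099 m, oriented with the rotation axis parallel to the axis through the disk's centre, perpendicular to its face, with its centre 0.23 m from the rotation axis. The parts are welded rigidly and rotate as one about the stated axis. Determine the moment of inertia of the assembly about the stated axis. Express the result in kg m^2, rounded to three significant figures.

Thin rod: I_cm = (1/12)ML² = (1/12)(4.3)(0.67)² = 0.16086 kg m^2; centre at d = 0.12 m, so I = I_cm + Md² gives I = 0.16086 + (4.3)(0.12)² = 0.22278 kg m^2.
Solid disk: I_cm = (1/2)MR² = (1/2)(4.1)(0.099)² = 0.020092 kg m^2; centre at d = 0.23 m, so I = I_cm + Md² gives I = 0.020092 + (4.1)(0.23)² = 0.23698 kg m^2.
Total I = 0.22278 + 0.23698 = 0.45976 kg m^2.

0.460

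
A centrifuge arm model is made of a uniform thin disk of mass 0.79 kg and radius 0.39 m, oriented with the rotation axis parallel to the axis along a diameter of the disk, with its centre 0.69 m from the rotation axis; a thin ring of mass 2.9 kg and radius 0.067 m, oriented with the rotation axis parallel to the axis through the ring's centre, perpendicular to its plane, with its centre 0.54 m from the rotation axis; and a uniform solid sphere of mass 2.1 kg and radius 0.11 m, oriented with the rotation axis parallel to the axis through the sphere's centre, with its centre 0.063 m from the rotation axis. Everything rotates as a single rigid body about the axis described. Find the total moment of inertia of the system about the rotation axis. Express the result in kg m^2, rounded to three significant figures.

Thin disk: I_cm = (1/4)MR² = (1/4)(0.79)(0.39)² = 0.03004 kg m^2; centre at d = 0.69 m, so I = I_cm + Md² gives I = 0.03004 + (0.79)(0.69)² = 0.40616 kg m^2.
Thin ring: I_cm = MR² = (2.9)(0.067)² = 0.013018 kg m^2; centre at d = 0.54 m, so I = I_cm + Md² gives I = 0.013018 + (2.9)(0.54)² = 0.85866 kg m^2.
Solid sphere: I_cm = (2/5)MR² = (2/5)(2.1)(0.11)² = 0.010164 kg m^2; centre at d = 0.063 m, so I = I_cm + Md² gives I = 0.010164 + (2.1)(0.063)² = 0.018499 kg m^2.
Total I = 0.40616 + 0.85866 + 0.018499 = 1.2833 kg m^2.

1.28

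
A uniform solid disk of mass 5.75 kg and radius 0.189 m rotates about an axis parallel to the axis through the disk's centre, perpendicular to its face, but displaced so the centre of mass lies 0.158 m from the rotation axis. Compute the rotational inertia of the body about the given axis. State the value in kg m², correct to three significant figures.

I_cm = (1/2)MR² = (1/2)(5.75)(0.189)² = 0.1027 kg m²; centre at d = 0.158 m, so the parallel axis theorem gives I = 0.1027 + (5.75)(0.158)² = 0.24624 kg m².

0.246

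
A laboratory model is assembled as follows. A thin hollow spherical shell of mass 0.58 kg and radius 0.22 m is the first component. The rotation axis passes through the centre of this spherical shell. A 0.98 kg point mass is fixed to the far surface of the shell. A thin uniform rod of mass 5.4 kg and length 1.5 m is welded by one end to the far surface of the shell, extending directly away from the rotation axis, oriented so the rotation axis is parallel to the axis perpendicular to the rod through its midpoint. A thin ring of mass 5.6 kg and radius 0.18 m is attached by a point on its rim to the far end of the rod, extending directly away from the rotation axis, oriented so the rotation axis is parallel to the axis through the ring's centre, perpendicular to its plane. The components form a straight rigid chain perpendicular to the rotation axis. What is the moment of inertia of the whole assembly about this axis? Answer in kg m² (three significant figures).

26.6

Spherical shell: I_cm = (2/3)MR² = (2/3)(0.58)(0.22)² = 0.018715 kg m²; axis through the centre, so I = 0.018715 kg m².
Point mass: I_cm = 0; centre at d = 0.22 m, so I = I_cm + Md² gives I = 0 + (0.98)(0.22)² = 0.047432 kg m².
Thin rod: I_cm = (1/12)ML² = (1/12)(5.4)(1.5)² = 1.0125 kg m²; centre at d = 0.22 + 0.75 = 0.97 m, so I = I_cm + Md² gives I = 1.0125 + (5.4)(0.97)² = 6.0934 kg m².
Thin ring: I_cm = MR² = (5.6)(0.18)² = 0.18144 kg m²; centre at d = 0.22 + 0.75 + 0.75 + 0.18 = 1.9 m, so I = I_cm + Md² gives I = 0.18144 + (5.6)(1.9)² = 20.397 kg m².
Total I = 0.018715 + 0.047432 + 6.0934 + 20.397 = 26.557 kg m².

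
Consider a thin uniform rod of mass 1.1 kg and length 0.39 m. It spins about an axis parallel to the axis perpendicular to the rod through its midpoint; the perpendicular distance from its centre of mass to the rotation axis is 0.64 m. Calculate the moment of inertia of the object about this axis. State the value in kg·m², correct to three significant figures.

I_cm = (1/12)ML² = (1/12)(1.1)(0.39)² = 0.013943 kg·m²; centre at d = 0.64 m, so the parallel axis theorem gives I = 0.013943 + (1.1)(0.64)² = 0.4645 kg·m².

0.465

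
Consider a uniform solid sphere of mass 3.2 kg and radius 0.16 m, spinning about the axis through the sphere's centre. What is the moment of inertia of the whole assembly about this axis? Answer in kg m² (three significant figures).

0.0328

I_cm = (2/5)MR² = (2/5)(3.2)(0.16)² = 0.032768 kg m²; axis through the centre, so I = 0.032768 kg m².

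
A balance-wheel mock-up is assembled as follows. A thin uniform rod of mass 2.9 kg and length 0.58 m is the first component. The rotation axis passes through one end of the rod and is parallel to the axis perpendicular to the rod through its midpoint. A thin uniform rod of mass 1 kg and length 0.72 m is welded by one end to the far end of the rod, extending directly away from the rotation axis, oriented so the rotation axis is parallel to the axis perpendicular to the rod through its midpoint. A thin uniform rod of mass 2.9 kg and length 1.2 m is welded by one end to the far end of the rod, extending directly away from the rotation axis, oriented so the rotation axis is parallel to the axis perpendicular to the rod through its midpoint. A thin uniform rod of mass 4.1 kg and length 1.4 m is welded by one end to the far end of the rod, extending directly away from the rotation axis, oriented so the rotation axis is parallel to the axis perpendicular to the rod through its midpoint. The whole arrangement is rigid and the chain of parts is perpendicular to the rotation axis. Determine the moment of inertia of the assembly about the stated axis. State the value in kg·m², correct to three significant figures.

54.7

Thin rod: I_cm = (1/12)ML² = (1/12)(2.9)(0.58)² = 0.081297 kg·m²; centre at d = 0.29 m, so the parallel axis theorem gives I = 0.081297 + (2.9)(0.29)² = 0.32519 kg·m².
Thin rod: I_cm = (1/12)ML² = (1/12)(1)(0.72)² = 0.0432 kg·m²; centre at d = 0.29 + 0.29 + 0.36 = 0.94 m, so the parallel axis theorem gives I = 0.0432 + (1)(0.94)² = 0.9268 kg·m².
Thin rod: I_cm = (1/12)ML² = (1/12)(2.9)(1.2)² = 0.348 kg·m²; centre at d = 0.29 + 0.29 + 0.36 + 0.36 + 0.6 = 1.9 m, so the parallel axis theorem gives I = 0.348 + (2.9)(1.9)² = 10.817 kg·m².
Thin rod: I_cm = (1/12)ML² = (1/12)(4.1)(1.4)² = 0.66967 kg·m²; centre at d = 0.29 + 0.29 + 0.36 + 0.36 + 0.6 + 0.6 + 0.7 = 3.2 m, so the parallel axis theorem gives I = 0.66967 + (4.1)(3.2)² = 42.654 kg·m².
Total I = 0.32519 + 0.9268 + 10.817 + 42.654 = 54.723 kg·m².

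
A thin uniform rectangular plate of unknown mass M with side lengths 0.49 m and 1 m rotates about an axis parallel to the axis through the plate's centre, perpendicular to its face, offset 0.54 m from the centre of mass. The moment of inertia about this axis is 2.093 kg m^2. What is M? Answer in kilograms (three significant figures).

I = I_cm + Md² = (1/12)M(a²+b²) + Md² = M·[0.0833333·[(0.49)² + (1)²] + (0.54)²] = M·0.39494.
So M = 2.093 / 0.39494 = 5.2995 kg.

5.30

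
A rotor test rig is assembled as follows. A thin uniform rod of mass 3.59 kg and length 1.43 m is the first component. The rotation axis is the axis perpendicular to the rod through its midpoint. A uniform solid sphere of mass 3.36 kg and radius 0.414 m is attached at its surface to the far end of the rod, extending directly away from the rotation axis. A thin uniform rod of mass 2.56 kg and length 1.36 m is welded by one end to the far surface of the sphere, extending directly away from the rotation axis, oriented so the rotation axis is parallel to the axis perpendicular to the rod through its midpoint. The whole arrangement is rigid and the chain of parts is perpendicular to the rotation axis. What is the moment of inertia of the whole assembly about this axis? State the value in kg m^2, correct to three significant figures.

18.2

Thin rod: I_cm = (1/12)ML² = (1/12)(3.59)(1.43)² = 0.61177 kg m^2; axis through the centre, so I = 0.61177 kg m^2.
Solid sphere: I_cm = (2/5)MR² = (2/5)(3.36)(0.414)² = 0.23036 kg m^2; centre at d = 0.715 + 0.414 = 1.129 m, so I = I_cm + Md² gives I = 0.23036 + (3.36)(1.129)² = 4.5131 kg m^2.
Thin rod: I_cm = (1/12)ML² = (1/12)(2.56)(1.36)² = 0.39458 kg m^2; centre at d = 0.715 + 0.414 + 0.414 + 0.68 = 2.223 m, so I = I_cm + Md² gives I = 0.39458 + (2.56)(2.223)² = 13.045 kg m^2.
Total I = 0.61177 + 4.5131 + 13.045 = 18.17 kg m^2.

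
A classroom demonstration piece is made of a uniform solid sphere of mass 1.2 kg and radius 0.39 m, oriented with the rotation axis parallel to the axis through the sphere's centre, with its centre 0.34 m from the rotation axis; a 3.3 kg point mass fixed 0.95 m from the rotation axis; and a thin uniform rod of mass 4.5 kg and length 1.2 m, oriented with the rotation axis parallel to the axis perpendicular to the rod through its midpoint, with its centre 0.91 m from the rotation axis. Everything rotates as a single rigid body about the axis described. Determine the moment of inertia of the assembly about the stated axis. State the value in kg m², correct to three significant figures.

7.46

Solid sphere: I_cm = (2/5)MR² = (2/5)(1.2)(0.39)² = 0.073008 kg m²; centre at d = 0.34 m, so the parallel axis theorem gives I = 0.073008 + (1.2)(0.34)² = 0.21173 kg m².
Point mass: I_cm = 0; centre at d = 0.95 m, so the parallel axis theorem gives I = 0 + (3.3)(0.95)² = 2.9782 kg m².
Thin rod: I_cm = (1/12)ML² = (1/12)(4.5)(1.2)² = 0.54 kg m²; centre at d = 0.91 m, so the parallel axis theorem gives I = 0.54 + (4.5)(0.91)² = 4.2665 kg m².
Total I = 0.21173 + 2.9782 + 4.2665 = 7.4564 kg m².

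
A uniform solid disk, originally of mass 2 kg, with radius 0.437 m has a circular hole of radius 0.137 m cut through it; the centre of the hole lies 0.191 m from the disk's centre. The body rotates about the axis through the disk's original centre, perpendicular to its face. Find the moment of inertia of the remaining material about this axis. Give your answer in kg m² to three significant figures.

Unpierced body about its centre: I₀ = (1/2)MR² = (1/2)(2)(0.437)² = 0.19097 kg m².
The removed disk has mass m = M·(r/R)² = (2)(0.137/0.437)² = 0.19657 kg (same uniform areal density).
Its moment of inertia about the rotation axis (parallel-axis theorem): I_hole = (1/2)mr² + md² = (1/2)(0.19657)(0.137)² + (0.19657)(0.191)² = 0.0090156 kg m².
Treating the hole as negative mass, I = I₀ − I_hole = 0.19097 − 0.0090156 = 0.18195 kg m².

0.182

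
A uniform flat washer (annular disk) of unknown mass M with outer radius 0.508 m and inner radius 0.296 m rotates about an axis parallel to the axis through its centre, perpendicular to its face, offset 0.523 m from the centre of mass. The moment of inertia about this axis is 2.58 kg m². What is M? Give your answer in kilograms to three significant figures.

5.78

I = I_cm + Md² = (1/2)M(R²+r²) + Md² = M·[0.5·[(0.508)² + (0.296)²] + (0.523)²] = M·0.44637.
So M = 2.58 / 0.44637 = 5.78 kg.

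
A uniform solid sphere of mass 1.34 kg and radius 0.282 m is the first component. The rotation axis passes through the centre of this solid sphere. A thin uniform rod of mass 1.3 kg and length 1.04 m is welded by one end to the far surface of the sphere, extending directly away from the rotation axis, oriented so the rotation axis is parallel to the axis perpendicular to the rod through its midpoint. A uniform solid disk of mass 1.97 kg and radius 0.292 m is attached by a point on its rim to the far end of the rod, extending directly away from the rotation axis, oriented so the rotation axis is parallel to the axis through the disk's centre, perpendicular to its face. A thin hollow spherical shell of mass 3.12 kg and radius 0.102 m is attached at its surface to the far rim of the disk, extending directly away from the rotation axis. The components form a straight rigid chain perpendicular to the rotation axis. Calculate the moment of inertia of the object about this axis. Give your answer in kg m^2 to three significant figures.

Solid sphere: I_cm = (2/5)MR² = (2/5)(1.34)(0.282)² = 0.042625 kg m^2; axis through the centre, so I = 0.042625 kg m^2.
Thin rod: I_cm = (1/12)ML² = (1/12)(1.3)(1.04)² = 0.11717 kg m^2; centre at d = 0.282 + 0.52 = 0.802 m, so I = I_cm + Md² gives I = 0.11717 + (1.3)(0.802)² = 0.95334 kg m^2.
Solid disk: I_cm = (1/2)MR² = (1/2)(1.97)(0.292)² = 0.083985 kg m^2; centre at d = 0.282 + 0.52 + 0.52 + 0.292 = 1.614 m, so I = I_cm + Md² gives I = 0.083985 + (1.97)(1.614)² = 5.2158 kg m^2.
Spherical shell: I_cm = (2/3)MR² = (2/3)(3.12)(0.102)² = 0.02164 kg m^2; centre at d = 0.282 + 0.52 + 0.52 + 0.292 + 0.292 + 0.102 = 2.008 m, so I = I_cm + Md² gives I = 0.02164 + (3.12)(2.008)² = 12.602 kg m^2.
Total I = 0.042625 + 0.95334 + 5.2158 + 12.602 = 18.813 kg m^2.

18.8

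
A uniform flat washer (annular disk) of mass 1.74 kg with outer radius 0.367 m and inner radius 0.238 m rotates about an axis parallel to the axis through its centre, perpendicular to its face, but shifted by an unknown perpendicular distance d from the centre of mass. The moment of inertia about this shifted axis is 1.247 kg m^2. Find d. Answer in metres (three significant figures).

About the centre-of-mass axis, I_cm = (1/2)M(R²+r²) = (1/2)(1.74)[(0.367)² + (0.238)²] = 0.16646 kg m^2.
Parallel axis theorem: I = I_cm + Md², so Md² = 1.247 − 0.16646 = 1.0805 kg m^2.
d = √(1.0805 / 1.74) = 0.78804 m.

0.788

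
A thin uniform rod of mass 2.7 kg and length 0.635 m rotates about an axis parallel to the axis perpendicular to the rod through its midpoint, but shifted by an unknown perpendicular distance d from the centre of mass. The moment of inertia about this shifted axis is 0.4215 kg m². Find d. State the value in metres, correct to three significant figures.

About the centre-of-mass axis, I_cm = (1/12)ML² = (1/12)(2.7)(0.635)² = 0.090726 kg m².
Parallel axis theorem: I = I_cm + Md², so Md² = 0.4215 − 0.090726 = 0.33077 kg m².
d = √(0.33077 / 2.7) = 0.35001 m.

0.350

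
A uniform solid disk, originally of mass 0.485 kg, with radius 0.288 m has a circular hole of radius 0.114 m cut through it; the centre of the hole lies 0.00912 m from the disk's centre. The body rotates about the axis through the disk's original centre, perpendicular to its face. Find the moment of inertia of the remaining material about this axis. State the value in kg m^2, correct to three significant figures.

Unpierced body about its centre: I₀ = (1/2)MR² = (1/2)(0.485)(0.288)² = 0.020114 kg m^2.
The removed disk has mass m = M·(r/R)² = (0.485)(0.114/0.288)² = 0.075992 kg (same uniform areal density).
Its moment of inertia about the rotation axis (parallel-axis theorem): I_hole = (1/2)mr² + md² = (1/2)(0.075992)(0.114)² + (0.075992)(0.00912)² = 0.00050011 kg m^2.
Treating the hole as negative mass, I = I₀ − I_hole = 0.020114 − 0.00050011 = 0.019614 kg m^2.

0.0196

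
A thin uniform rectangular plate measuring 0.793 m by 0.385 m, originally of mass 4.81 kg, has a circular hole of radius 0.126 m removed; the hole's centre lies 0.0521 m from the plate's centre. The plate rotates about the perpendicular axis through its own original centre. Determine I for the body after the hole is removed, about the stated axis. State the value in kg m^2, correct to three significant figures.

Unpierced body about its centre: I₀ = (1/12)M(a²+b²) = (1/12)(4.81)[(0.793)² + (0.385)²] = 0.31148 kg m^2.
The removed disk has mass m = M·πr²/(ab) = (4.81)·π(0.126)²/(0.793·0.385) = 0.78578 kg (same uniform areal density).
Its moment of inertia about the rotation axis (parallel-axis theorem): I_hole = (1/2)mr² + md² = (1/2)(0.78578)(0.126)² + (0.78578)(0.0521)² = 0.0083705 kg m^2.
Treating the hole as negative mass, I = I₀ − I_hole = 0.31148 − 0.0083705 = 0.30311 kg m^2.

0.303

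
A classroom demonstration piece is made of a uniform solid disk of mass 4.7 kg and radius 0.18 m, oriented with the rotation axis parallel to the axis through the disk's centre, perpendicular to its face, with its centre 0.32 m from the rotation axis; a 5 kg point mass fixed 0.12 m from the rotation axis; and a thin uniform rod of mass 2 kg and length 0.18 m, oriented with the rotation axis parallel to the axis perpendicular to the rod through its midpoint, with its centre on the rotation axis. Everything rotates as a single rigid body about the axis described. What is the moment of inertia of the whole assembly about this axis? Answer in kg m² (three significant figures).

Solid disk: I_cm = (1/2)MR² = (1/2)(4.7)(0.18)² = 0.07614 kg m²; centre at d = 0.32 m, so the parallel axis theorem gives I = 0.07614 + (4.7)(0.32)² = 0.55742 kg m².
Point mass: I_cm = 0; centre at d = 0.12 m, so the parallel axis theorem gives I = 0 + (5)(0.12)² = 0.072 kg m².
Thin rod: I_cm = (1/12)ML² = (1/12)(2)(0.18)² = 0.0054 kg m²; axis through the centre, so I = 0.0054 kg m².
Total I = 0.55742 + 0.072 + 0.0054 = 0.63482 kg m².

0.635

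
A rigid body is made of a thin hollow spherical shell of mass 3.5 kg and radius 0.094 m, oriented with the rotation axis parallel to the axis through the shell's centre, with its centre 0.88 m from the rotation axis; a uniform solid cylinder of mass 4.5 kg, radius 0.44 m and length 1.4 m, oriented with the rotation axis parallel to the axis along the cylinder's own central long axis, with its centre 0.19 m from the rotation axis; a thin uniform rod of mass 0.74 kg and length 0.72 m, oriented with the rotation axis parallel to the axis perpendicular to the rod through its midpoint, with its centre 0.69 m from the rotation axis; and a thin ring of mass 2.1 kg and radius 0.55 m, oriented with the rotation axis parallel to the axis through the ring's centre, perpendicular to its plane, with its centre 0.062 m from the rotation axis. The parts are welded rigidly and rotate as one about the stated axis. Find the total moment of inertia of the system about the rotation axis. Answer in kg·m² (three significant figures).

Spherical shell: I_cm = (2/3)MR² = (2/3)(3.5)(0.094)² = 0.020617 kg·m²; centre at d = 0.88 m, so I = I_cm + Md² gives I = 0.020617 + (3.5)(0.88)² = 2.731 kg·m².
Solid cylinder: I_cm = (1/2)MR² = (1/2)(4.5)(0.44)² = 0.4356 kg·m²; centre at d = 0.19 m, so I = I_cm + Md² gives I = 0.4356 + (4.5)(0.19)² = 0.59805 kg·m².
Thin rod: I_cm = (1/12)ML² = (1/12)(0.74)(0.72)² = 0.031968 kg·m²; centre at d = 0.69 m, so I = I_cm + Md² gives I = 0.031968 + (0.74)(0.69)² = 0.38428 kg·m².
Thin ring: I_cm = MR² = (2.1)(0.55)² = 0.63525 kg·m²; centre at d = 0.062 m, so I = I_cm + Md² gives I = 0.63525 + (2.1)(0.062)² = 0.64332 kg·m².
Total I = 2.731 + 0.59805 + 0.38428 + 0.64332 = 4.3567 kg·m².

4.36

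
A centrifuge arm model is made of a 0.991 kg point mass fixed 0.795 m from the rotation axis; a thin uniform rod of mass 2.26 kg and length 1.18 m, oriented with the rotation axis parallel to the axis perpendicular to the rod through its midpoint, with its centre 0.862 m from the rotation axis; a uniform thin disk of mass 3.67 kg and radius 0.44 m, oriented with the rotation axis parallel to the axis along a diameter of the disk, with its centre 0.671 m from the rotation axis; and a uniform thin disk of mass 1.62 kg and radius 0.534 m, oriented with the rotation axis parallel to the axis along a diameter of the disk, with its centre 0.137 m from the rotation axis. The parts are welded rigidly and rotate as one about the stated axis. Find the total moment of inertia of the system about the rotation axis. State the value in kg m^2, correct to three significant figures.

Point mass: I_cm = 0; centre at d = 0.795 m, so I = I_cm + Md² gives I = 0 + (0.991)(0.795)² = 0.62634 kg m^2.
Thin rod: I_cm = (1/12)ML² = (1/12)(2.26)(1.18)² = 0.26224 kg m^2; centre at d = 0.862 m, so I = I_cm + Md² gives I = 0.26224 + (2.26)(0.862)² = 1.9415 kg m^2.
Thin disk: I_cm = (1/4)MR² = (1/4)(3.67)(0.44)² = 0.17763 kg m^2; centre at d = 0.671 m, so I = I_cm + Md² gives I = 0.17763 + (3.67)(0.671)² = 1.83 kg m^2.
Thin disk: I_cm = (1/4)MR² = (1/4)(1.62)(0.534)² = 0.11549 kg m^2; centre at d = 0.137 m, so I = I_cm + Md² gives I = 0.11549 + (1.62)(0.137)² = 0.14589 kg m^2.
Total I = 0.62634 + 1.9415 + 1.83 + 0.14589 = 4.5438 kg m^2.

4.54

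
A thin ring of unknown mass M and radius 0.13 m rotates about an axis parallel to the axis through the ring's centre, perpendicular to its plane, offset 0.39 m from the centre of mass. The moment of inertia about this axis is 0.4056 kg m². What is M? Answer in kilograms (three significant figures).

I = I_cm + Md² = MR² + Md² = M·[1·(0.13)² + (0.39)²] = M·0.169.
So M = 0.4056 / 0.169 = 2.4 kg.

2.40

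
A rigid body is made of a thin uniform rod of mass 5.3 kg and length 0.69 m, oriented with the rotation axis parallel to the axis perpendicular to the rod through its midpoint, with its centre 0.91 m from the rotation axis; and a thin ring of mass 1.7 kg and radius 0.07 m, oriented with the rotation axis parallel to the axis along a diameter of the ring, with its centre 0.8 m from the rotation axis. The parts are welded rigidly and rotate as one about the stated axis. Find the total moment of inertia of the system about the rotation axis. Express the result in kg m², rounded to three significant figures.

Thin rod: I_cm = (1/12)ML² = (1/12)(5.3)(0.69)² = 0.21028 kg m²; centre at d = 0.91 m, so I = I_cm + Md² gives I = 0.21028 + (5.3)(0.91)² = 4.5992 kg m².
Thin ring: I_cm = (1/2)MR² = (1/2)(1.7)(0.07)² = 0.004165 kg m²; centre at d = 0.8 m, so I = I_cm + Md² gives I = 0.004165 + (1.7)(0.8)² = 1.0922 kg m².
Total I = 4.5992 + 1.0922 = 5.6914 kg m².

5.69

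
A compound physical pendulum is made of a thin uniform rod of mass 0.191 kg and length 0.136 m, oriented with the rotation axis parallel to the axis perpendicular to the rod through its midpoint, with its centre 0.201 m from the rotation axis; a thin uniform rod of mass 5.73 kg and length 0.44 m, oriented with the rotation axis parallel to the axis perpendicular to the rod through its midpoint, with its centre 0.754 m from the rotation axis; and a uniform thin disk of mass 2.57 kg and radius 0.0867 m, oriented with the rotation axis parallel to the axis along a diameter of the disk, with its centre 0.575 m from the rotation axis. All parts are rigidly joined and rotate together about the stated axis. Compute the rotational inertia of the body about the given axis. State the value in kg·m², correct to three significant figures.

4.21

Thin rod: I_cm = (1/12)ML² = (1/12)(0.191)(0.136)² = 0.00029439 kg·m²; centre at d = 0.201 m, so the parallel axis theorem gives I = 0.00029439 + (0.191)(0.201)² = 0.008011 kg·m².
Thin rod: I_cm = (1/12)ML² = (1/12)(5.73)(0.44)² = 0.092444 kg·m²; centre at d = 0.754 m, so the parallel axis theorem gives I = 0.092444 + (5.73)(0.754)² = 3.35 kg·m².
Thin disk: I_cm = (1/4)MR² = (1/4)(2.57)(0.0867)² = 0.0048296 kg·m²; centre at d = 0.575 m, so the parallel axis theorem gives I = 0.0048296 + (2.57)(0.575)² = 0.85454 kg·m².
Total I = 0.008011 + 3.35 + 0.85454 = 4.2126 kg·m².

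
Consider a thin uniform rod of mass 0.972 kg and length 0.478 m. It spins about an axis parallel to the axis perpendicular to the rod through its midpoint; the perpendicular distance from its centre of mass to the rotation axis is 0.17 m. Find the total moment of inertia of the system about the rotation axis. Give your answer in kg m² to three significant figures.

0.0466

I_cm = (1/12)ML² = (1/12)(0.972)(0.478)² = 0.018507 kg m²; centre at d = 0.17 m, so the parallel axis theorem gives I = 0.018507 + (0.972)(0.17)² = 0.046598 kg m².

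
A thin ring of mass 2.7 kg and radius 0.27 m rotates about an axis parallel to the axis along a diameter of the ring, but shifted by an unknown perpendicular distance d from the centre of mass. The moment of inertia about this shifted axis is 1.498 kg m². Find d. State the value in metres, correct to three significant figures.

About the centre-of-mass axis, I_cm = (1/2)MR² = (1/2)(2.7)(0.27)² = 0.098415 kg m².
Parallel axis theorem: I = I_cm + Md², so Md² = 1.498 − 0.098415 = 1.3996 kg m².
d = √(1.3996 / 2.7) = 0.71998 m.

0.720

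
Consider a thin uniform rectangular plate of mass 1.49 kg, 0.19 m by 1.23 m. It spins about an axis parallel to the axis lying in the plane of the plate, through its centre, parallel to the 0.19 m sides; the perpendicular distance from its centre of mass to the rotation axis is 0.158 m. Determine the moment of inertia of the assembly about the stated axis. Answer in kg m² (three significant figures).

I_cm = (1/12)Mb² = (1/12)(1.49)(1.23)² = 0.18785 kg m²; centre at d = 0.158 m, so the parallel axis theorem gives I = 0.18785 + (1.49)(0.158)² = 0.22505 kg m².

0.225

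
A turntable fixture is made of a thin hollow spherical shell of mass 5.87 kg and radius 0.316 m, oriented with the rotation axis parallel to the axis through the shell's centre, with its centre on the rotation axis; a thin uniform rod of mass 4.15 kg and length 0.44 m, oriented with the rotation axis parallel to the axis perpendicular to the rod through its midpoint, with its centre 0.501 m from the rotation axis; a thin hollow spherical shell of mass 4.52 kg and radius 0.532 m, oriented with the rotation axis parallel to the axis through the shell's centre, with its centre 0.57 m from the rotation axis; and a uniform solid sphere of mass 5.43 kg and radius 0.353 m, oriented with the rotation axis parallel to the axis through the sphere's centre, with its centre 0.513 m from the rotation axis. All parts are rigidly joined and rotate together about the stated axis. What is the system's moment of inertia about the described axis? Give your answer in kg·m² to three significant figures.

5.52

Spherical shell: I_cm = (2/3)MR² = (2/3)(5.87)(0.316)² = 0.39077 kg·m²; axis through the centre, so I = 0.39077 kg·m².
Thin rod: I_cm = (1/12)ML² = (1/12)(4.15)(0.44)² = 0.066953 kg·m²; centre at d = 0.501 m, so the parallel axis theorem gives I = 0.066953 + (4.15)(0.501)² = 1.1086 kg·m².
Spherical shell: I_cm = (2/3)MR² = (2/3)(4.52)(0.532)² = 0.85285 kg·m²; centre at d = 0.57 m, so the parallel axis theorem gives I = 0.85285 + (4.52)(0.57)² = 2.3214 kg·m².
Solid sphere: I_cm = (2/5)MR² = (2/5)(5.43)(0.353)² = 0.27065 kg·m²; centre at d = 0.513 m, so the parallel axis theorem gives I = 0.27065 + (5.43)(0.513)² = 1.6997 kg·m².
Total I = 0.39077 + 1.1086 + 2.3214 + 1.6997 = 5.5204 kg·m².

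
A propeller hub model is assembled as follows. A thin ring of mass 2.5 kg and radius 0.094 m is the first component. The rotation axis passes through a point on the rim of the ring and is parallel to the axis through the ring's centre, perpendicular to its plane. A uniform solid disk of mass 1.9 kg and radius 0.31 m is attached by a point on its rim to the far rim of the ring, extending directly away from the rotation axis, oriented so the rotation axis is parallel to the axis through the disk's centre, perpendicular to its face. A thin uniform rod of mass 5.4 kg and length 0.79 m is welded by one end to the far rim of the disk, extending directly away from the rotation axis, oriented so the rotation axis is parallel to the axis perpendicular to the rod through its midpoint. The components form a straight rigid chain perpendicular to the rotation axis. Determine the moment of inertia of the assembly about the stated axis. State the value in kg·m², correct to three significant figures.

Thin ring: I_cm = MR² = (2.5)(0.094)² = 0.02209 kg·m²; centre at d = 0.094 m, so the parallel axis theorem gives I = 0.02209 + (2.5)(0.094)² = 0.04418 kg·m².
Solid disk: I_cm = (1/2)MR² = (1/2)(1.9)(0.31)² = 0.091295 kg·m²; centre at d = 0.094 + 0.094 + 0.31 = 0.498 m, so the parallel axis theorem gives I = 0.091295 + (1.9)(0.498)² = 0.5625 kg·m².
Thin rod: I_cm = (1/12)ML² = (1/12)(5.4)(0.79)² = 0.28085 kg·m²; centre at d = 0.094 + 0.094 + 0.31 + 0.31 + 0.395 = 1.203 m, so the parallel axis theorem gives I = 0.28085 + (5.4)(1.203)² = 8.0958 kg·m².
Total I = 0.04418 + 0.5625 + 8.0958 = 8.7025 kg·m².

8.70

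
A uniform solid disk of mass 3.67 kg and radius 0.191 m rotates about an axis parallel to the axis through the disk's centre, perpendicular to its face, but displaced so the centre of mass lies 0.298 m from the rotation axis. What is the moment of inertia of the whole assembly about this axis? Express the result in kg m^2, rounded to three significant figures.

I_cm = (1/2)MR² = (1/2)(3.67)(0.191)² = 0.066943 kg m^2; centre at d = 0.298 m, so the parallel axis theorem gives I = 0.066943 + (3.67)(0.298)² = 0.39285 kg m^2.

0.393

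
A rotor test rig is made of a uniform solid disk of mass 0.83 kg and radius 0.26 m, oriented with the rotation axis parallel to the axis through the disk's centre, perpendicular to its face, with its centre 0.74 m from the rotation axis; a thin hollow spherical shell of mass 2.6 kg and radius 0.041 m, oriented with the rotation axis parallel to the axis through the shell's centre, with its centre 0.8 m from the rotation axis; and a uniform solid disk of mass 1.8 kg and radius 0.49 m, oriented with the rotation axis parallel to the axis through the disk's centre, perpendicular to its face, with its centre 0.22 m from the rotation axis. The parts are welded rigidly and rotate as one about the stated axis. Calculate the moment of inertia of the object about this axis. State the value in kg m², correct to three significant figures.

2.45

Solid disk: I_cm = (1/2)MR² = (1/2)(0.83)(0.26)² = 0.028054 kg m²; centre at d = 0.74 m, so the parallel axis theorem gives I = 0.028054 + (0.83)(0.74)² = 0.48256 kg m².
Spherical shell: I_cm = (2/3)MR² = (2/3)(2.6)(0.041)² = 0.0029137 kg m²; centre at d = 0.8 m, so the parallel axis theorem gives I = 0.0029137 + (2.6)(0.8)² = 1.6669 kg m².
Solid disk: I_cm = (1/2)MR² = (1/2)(1.8)(0.49)² = 0.21609 kg m²; centre at d = 0.22 m, so the parallel axis theorem gives I = 0.21609 + (1.8)(0.22)² = 0.30321 kg m².
Total I = 0.48256 + 1.6669 + 0.30321 = 2.4527 kg m².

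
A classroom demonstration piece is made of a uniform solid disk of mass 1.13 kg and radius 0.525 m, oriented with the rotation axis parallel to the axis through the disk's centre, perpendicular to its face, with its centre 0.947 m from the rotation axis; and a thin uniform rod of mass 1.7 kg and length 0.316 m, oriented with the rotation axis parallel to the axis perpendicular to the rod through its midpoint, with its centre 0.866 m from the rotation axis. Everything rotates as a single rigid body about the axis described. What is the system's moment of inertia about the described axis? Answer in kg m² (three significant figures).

Solid disk: I_cm = (1/2)MR² = (1/2)(1.13)(0.525)² = 0.15573 kg m²; centre at d = 0.947 m, so the parallel axis theorem gives I = 0.15573 + (1.13)(0.947)² = 1.1691 kg m².
Thin rod: I_cm = (1/12)ML² = (1/12)(1.7)(0.316)² = 0.014146 kg m²; centre at d = 0.866 m, so the parallel axis theorem gives I = 0.014146 + (1.7)(0.866)² = 1.2891 kg m².
Total I = 1.1691 + 1.2891 = 2.4582 kg m².

2.46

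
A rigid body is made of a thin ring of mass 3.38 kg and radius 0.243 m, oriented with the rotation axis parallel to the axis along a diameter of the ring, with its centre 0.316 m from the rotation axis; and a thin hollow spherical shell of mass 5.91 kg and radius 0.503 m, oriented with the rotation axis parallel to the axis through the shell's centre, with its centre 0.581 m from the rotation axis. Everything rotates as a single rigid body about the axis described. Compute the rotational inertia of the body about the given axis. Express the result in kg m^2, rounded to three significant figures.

Thin ring: I_cm = (1/2)MR² = (1/2)(3.38)(0.243)² = 0.099793 kg m^2; centre at d = 0.316 m, so the parallel axis theorem gives I = 0.099793 + (3.38)(0.316)² = 0.43731 kg m^2.
Spherical shell: I_cm = (2/3)MR² = (2/3)(5.91)(0.503)² = 0.99686 kg m^2; centre at d = 0.581 m, so the parallel axis theorem gives I = 0.99686 + (5.91)(0.581)² = 2.9918 kg m^2.
Total I = 0.43731 + 2.9918 = 3.4291 kg m^2.

3.43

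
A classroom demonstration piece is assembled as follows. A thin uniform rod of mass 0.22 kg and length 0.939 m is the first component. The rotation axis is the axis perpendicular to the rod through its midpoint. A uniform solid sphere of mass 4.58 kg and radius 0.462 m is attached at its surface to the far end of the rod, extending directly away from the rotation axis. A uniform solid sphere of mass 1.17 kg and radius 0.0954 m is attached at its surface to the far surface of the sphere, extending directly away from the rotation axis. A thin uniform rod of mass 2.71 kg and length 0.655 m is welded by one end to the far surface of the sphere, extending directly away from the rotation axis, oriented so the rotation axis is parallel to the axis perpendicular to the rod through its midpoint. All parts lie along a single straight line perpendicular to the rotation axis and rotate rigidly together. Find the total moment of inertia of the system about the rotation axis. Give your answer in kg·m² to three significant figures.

17.0

Thin rod: I_cm = (1/12)ML² = (1/12)(0.22)(0.939)² = 0.016165 kg·m²; axis through the centre, so I = 0.016165 kg·m².
Solid sphere: I_cm = (2/5)MR² = (2/5)(4.58)(0.462)² = 0.39103 kg·m²; centre at d = 0.4695 + 0.462 = 0.9315 m, so I = I_cm + Md² gives I = 0.39103 + (4.58)(0.9315)² = 4.3651 kg·m².
Solid sphere: I_cm = (2/5)MR² = (2/5)(1.17)(0.0954)² = 0.0042593 kg·m²; centre at d = 0.4695 + 0.462 + 0.462 + 0.0954 = 1.4889 m, so I = I_cm + Md² gives I = 0.0042593 + (1.17)(1.4889)² = 2.5979 kg·m².
Thin rod: I_cm = (1/12)ML² = (1/12)(2.71)(0.655)² = 0.096888 kg·m²; centre at d = 0.4695 + 0.462 + 0.462 + 0.0954 + 0.0954 + 0.3275 = 1.9118 m, so I = I_cm + Md² gives I = 0.096888 + (2.71)(1.9118)² = 10.002 kg·m².
Total I = 0.016165 + 4.3651 + 2.5979 + 10.002 = 16.981 kg·m².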